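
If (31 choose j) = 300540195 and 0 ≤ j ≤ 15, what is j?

15

C(31,j) increases on 0 ≤ j ≤ 15. C(31,14) = 265182525 and C(31,15) = 300540195, so j = 15.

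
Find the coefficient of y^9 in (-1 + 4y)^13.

187432960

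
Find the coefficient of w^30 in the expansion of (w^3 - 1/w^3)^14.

91

General term: C(14,j)·(w^3)^j·(-1/w^3)^(14-j), with w-exponent 3j − 3(14−j) = 6j − 42.
Set 6j − 42 = 30: j = 12.
C(14,12) = 91; 1^12 = 1; (-1)^2 = 1.
Coefficient = 91 · 1 · 1 = 91.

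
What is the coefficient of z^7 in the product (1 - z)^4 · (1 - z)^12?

-11440

Coefficient of z^7 = Σ_{j} C(4,j)·(-1)^j·C(12,7-j)·(-1)^(7-j) for j from 0 to 4.
= (-792) + (-3696) + (-4752) + (-1980) + (-220) = -11440.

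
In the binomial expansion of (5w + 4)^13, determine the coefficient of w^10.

The general term is C(13,j)·(5w)^j·(4)^(13-j); the w^10 term has j = 10.
C(13,10) = 286.
Coefficient = C(13,10) · 5^10 · 4^3 = 286 · 9765625 · 64 = 178750000000.

178750000000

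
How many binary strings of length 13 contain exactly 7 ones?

Choose the 7 positions: C(13,7) = 1716.

1716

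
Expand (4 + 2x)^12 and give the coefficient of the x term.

100663296

The general term is C(12,j)·(4)^j·(2x)^(12-j); the x^1 term has j = 11.
C(12,11) = 12.
Coefficient = C(12,11) · 4^11 · 2^1 = 12 · 4194304 · 2 = 100663296.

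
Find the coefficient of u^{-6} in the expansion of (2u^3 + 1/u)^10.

20

General term: C(10,j)·(2u^3)^j·(1/u)^(10-j), with u-exponent 3j − 1(10−j) = 4j − 10.
Set 4j − 10 = -6: j = 1.
C(10,1) = 10; 2^1 = 2; 1^9 = 1.
Coefficient = 10 · 2 · 1 = 20.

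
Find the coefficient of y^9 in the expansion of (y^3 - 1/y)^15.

-5005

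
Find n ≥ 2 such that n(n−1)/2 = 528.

33

n(n−1)/2 = 528 ⇒ n(n−1) = 1056. Since 33·32 = 1056, n = 33.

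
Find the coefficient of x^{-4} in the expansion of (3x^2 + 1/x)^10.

405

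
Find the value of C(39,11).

1676056044

C(39,11) = (39·38·37·36·35·34·33·32·31·30·29) / 11! = 66902793897139200 / 39916800 = 1676056044.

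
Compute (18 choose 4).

3060

C(18,4) = (18·17·16·15) / 4! = 73440 / 24 = 3060.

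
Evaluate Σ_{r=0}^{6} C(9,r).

466

1 + 9 + 36 + 84 + 126 + 126 + 84 = 466.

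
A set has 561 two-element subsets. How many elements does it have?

34

n(n−1)/2 = 561 ⇒ n(n−1) = 1122. Since 34·33 = 1122, n = 34.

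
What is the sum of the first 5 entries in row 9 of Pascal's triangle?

1 + 9 + 36 + 84 + 126 = 256.

256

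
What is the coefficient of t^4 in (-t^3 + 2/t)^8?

-1792

General term: C(8,j)·(-t^3)^j·(2/t)^(8-j), with t-exponent 3j − 1(8−j) = 4j − 8.
Set 4j − 8 = 4: j = 3.
C(8,3) = 56; (-1)^3 = -1; 2^5 = 32.
Coefficient = 56 · (-1) · 32 = -1792.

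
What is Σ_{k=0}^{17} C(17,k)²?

2333606220

Σ C(17,k)² is the coefficient of x^17 in (1+x)^17(1+x)^17 = (1+x)^34, i.e. C(34,17) = 2333606220.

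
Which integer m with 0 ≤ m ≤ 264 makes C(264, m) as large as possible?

C(264,m) is maximized at m = 264/2 = 132.

132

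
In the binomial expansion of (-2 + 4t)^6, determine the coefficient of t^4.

The general term is C(6,j)·(-2)^j·(4t)^(6-j); the t^4 term has j = 2.
C(6,2) = 15.
Coefficient = C(6,2) · (-2)^2 · 4^4 = 15 · 4 · 256 = 15360.

15360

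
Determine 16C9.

11440

C(16,9) = C(16,7) by symmetry.
C(16,7) = (16·15·14·13·12·11·10) / 7! = 57657600 / 5040 = 11440.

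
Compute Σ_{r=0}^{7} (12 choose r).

3302

1 + 12 + 66 + 220 + 495 + 792 + 924 + 792 = 3302.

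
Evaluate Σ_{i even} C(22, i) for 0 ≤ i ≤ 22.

Even-i terms of row 22 sum to 2^21 = 2097152.

2097152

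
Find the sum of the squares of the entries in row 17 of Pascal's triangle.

By Vandermonde's identity, Σ C(17,r)² = C(34,17) = 2333606220.

2333606220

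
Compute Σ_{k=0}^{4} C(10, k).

1 + 10 + 45 + 120 + 210 = 386.

386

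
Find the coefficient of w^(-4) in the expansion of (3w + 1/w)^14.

486486

General term: C(14,j)·(3w)^j·(1/w)^(14-j), with w-exponent 1j − 1(14−j) = 2j − 14.
Set 2j − 14 = -4: j = 5.
C(14,5) = 2002; 3^5 = 243; 1^9 = 1.
Coefficient = 2002 · 243 · 1 = 486486.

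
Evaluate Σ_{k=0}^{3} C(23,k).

1 + 23 + 253 + 1771 = 2048.

2048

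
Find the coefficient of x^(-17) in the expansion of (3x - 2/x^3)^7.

1344

General term: C(7,j)·(3x)^j·(-2/x^3)^(7-j), with x-exponent 1j − 3(7−j) = 4j − 21.
Set 4j − 21 = -17: j = 1.
C(7,1) = 7; 3^1 = 3; (-2)^6 = 64.
Coefficient = 7 · 3 · 64 = 1344.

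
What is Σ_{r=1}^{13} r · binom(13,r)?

53248

Differentiating (1+x)^13 and setting x=1: Σ r·C(13,r) = 13·2^12 = 53248.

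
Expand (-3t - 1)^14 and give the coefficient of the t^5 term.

The general term is C(14,j)·(-3t)^j·(-1)^(14-j); the t^5 term has j = 5.
C(14,5) = 2002.
Coefficient = C(14,5) · (-3)^5 · (-1)^9 = 2002 · (-243) · (-1) = 486486.

486486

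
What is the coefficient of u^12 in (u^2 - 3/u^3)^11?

General term: C(11,j)·(u^2)^j·(-3/u^3)^(11-j), with u-exponent 2j − 3(11−j) = 5j − 33.
Set 5j − 33 = 12: j = 9.
C(11,9) = 55; 1^9 = 1; (-3)^2 = 9.
Coefficient = 55 · 1 · 9 = 495.

495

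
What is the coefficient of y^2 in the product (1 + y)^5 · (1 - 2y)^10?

90

Coefficient of y^2 = Σ_{j} C(5,j)·1^j·C(10,2-j)·(-2)^(2-j) for j from 0 to 2.
= 180 + (-100) + 10 = 90.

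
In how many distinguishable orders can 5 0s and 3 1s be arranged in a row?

56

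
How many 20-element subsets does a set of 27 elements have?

888030

C(27,20) = C(27,7) by symmetry.
C(27,7) = (27·26·25·24·23·22·21) / 7! = 4475671200 / 5040 = 888030.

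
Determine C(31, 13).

206253075

C(31,13) = (31·30·29·28·27·26·25·24·23·22·21·20·19) / 13! = 1284342188088960000 / 6227020800 = 206253075.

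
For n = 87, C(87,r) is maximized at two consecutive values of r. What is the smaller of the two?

43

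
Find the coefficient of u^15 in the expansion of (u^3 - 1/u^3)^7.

General term: C(7,j)·(u^3)^j·(-1/u^3)^(7-j), with u-exponent 3j − 3(7−j) = 6j − 21.
Set 6j − 21 = 15: j = 6.
C(7,6) = 7; 1^6 = 1; (-1)^1 = -1.
Coefficient = 7 · 1 · (-1) = -7.

-7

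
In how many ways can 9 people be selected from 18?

48620

This is C(18,9) = 48620.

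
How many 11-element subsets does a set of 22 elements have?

C(22,11) = (22·21·20·19·18·17·16·15·14·13·12) / 11! = 28158588057600 / 39916800 = 705432.

705432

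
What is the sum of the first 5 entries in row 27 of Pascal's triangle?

1 + 27 + 351 + 2925 + 17550 = 20854.

20854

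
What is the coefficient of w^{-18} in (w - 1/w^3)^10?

-120

General term: C(10,j)·(w)^j·(-1/w^3)^(10-j), with w-exponent 1j − 3(10−j) = 4j − 30.
Set 4j − 30 = -18: j = 3.
C(10,3) = 120; 1^3 = 1; (-1)^7 = -1.
Coefficient = 120 · 1 · (-1) = -120.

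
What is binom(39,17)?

C(39,17) = (39·38·37·36·35·34·33·32·31·30·29·28·27·26·25·24·23) / 17! = 18147570172421919989760000 / 355687428096000 = 51021117810.

51021117810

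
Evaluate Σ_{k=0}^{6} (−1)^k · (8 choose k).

7

The partial alternating sum Σ_{k=0}^{6} (−1)^k C(8,k) = (−1)^6 C(7,6) = 7.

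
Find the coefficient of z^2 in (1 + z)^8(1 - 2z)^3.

Coefficient of z^2 = Σ_{j} C(8,j)·1^j·C(3,2-j)·(-2)^(2-j) for j from 0 to 2.
= 12 + (-48) + 28 = -8.

-8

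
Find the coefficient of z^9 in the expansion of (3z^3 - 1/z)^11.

General term: C(11,j)·(3z^3)^j·(-1/z)^(11-j), with z-exponent 3j − 1(11−j) = 4j − 11.
Set 4j − 11 = 9: j = 5.
C(11,5) = 462; 3^5 = 243; (-1)^6 = 1.
Coefficient = 462 · 243 · 1 = 112266.

112266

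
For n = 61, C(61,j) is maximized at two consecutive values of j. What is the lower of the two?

For odd n = 61, C(61,j) peaks at j = (n−1)/2 and (n+1)/2; the lower is 30.

30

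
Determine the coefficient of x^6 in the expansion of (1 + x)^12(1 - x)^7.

Coefficient of x^6 = Σ_{j} C(12,j)·1^j·C(7,6-j)·(-1)^(6-j) for j from 0 to 6.
= 7 + (-252) + 2310 + (-7700) + 10395 + (-5544) + 924 = 140.

140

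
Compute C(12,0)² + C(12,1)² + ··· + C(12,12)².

2704156

Σ C(12,k)² is the coefficient of x^12 in (1+x)^12(1+x)^12 = (1+x)^24, i.e. C(24,12) = 2704156.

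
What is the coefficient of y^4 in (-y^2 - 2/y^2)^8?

448

General term: C(8,j)·(-y^2)^j·(-2/y^2)^(8-j), with y-exponent 2j − 2(8−j) = 4j − 16.
Set 4j − 16 = 4: j = 5.
C(8,5) = 56; (-1)^5 = -1; (-2)^3 = -8.
Coefficient = 56 · (-1) · (-8) = 448.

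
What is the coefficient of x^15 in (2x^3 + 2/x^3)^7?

General term: C(7,j)·(2x^3)^j·(2/x^3)^(7-j), with x-exponent 3j − 3(7−j) = 6j − 21.
Set 6j − 21 = 15: j = 6.
C(7,6) = 7; 2^6 = 64; 2^1 = 2.
Coefficient = 7 · 64 · 2 = 896.

896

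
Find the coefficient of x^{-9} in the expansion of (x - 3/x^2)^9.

General term: C(9,j)·(x)^j·(-3/x^2)^(9-j), with x-exponent 1j − 2(9−j) = 3j − 18.
Set 3j − 18 = -9: j = 3.
C(9,3) = 84; 1^3 = 1; (-3)^6 = 729.
Coefficient = 84 · 1 · 729 = 61236.

61236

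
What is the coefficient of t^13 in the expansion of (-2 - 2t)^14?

The general term is C(14,j)·(-2)^j·(-2t)^(14-j); the t^13 term has j = 1.
C(14,1) = 14.
Coefficient = C(14,1) · (-2)^1 · (-2)^13 = 14 · (-2) · (-8192) = 229376.

229376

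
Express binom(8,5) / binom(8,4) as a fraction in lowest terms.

C(n,k+1)/C(n,k) = (n−k)/(k+1) = (8−4)/(4+1) = 4/5.

4/5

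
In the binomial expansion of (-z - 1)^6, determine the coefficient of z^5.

6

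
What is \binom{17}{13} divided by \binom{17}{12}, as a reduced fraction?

C(n,k+1)/C(n,k) = (n−k)/(k+1) = (17−12)/(12+1) = 5/13.

5/13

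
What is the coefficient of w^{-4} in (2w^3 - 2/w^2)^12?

General term: C(12,j)·(2w^3)^j·(-2/w^2)^(12-j), with w-exponent 3j − 2(12−j) = 5j − 24.
Set 5j − 24 = -4: j = 4.
C(12,4) = 495; 2^4 = 16; (-2)^8 = 256.
Coefficient = 495 · 16 · 256 = 2027520.

2027520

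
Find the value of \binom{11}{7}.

330

C(11,7) = C(11,4) by symmetry.
C(11,4) = (11·10·9·8) / 4! = 7920 / 24 = 330.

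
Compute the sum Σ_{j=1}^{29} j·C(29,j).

7784628224

Since j·C(29,j) = 29·C(28,j−1), the sum is 29·2^28 = 29·268435456 = 7784628224.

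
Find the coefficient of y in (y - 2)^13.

53248

The general term is C(13,j)·(y)^j·(-2)^(13-j); the y^1 term has j = 1.
C(13,1) = 13.
Coefficient = C(13,1) · (-2)^12 = 13 · 4096 = 53248.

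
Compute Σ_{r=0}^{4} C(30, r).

31931

1 + 30 + 435 + 4060 + 27405 = 31931.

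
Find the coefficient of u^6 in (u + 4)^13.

The general term is C(13,j)·(u)^j·(4)^(13-j); the u^6 term has j = 6.
C(13,6) = 1716.
Coefficient = C(13,6) · 4^7 = 1716 · 16384 = 28114944.

28114944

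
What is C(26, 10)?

5311735

C(26,10) = (26·25·24·23·22·21·20·19·18·17) / 10! = 19275223968000 / 3628800 = 5311735.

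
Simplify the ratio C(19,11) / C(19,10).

C(n,k+1)/C(n,k) = (n−k)/(k+1) = (19−10)/(10+1) = 9/11.

9/11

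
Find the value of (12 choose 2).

C(12,2) = (12·11) / 2! = 132 / 2 = 66.

66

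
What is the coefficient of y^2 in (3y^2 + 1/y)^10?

17010

General term: C(10,j)·(3y^2)^j·(1/y)^(10-j), with y-exponent 2j − 1(10−j) = 3j − 10.
Set 3j − 10 = 2: j = 4.
C(10,4) = 210; 3^4 = 81; 1^6 = 1.
Coefficient = 210 · 81 · 1 = 17010.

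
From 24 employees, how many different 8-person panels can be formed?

This is C(24,8) = 735471.

735471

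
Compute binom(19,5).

11628

C(19,5) = (19·18·17·16·15) / 5! = 1395360 / 120 = 11628.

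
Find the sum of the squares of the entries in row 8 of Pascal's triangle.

Σ C(8,j)² is the coefficient of x^8 in (1+x)^8(1+x)^8 = (1+x)^16, i.e. C(16,8) = 12870.

12870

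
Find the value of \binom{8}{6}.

28

C(8,6) = C(8,2) by symmetry.
C(8,2) = (8·7) / 2! = 56 / 2 = 28.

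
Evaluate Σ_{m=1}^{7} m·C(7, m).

Since m·C(7,m) = 7·C(6,m−1), the sum is 7·2^6 = 7·64 = 448.

448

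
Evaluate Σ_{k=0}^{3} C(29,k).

1 + 29 + 406 + 3654 = 4090.

4090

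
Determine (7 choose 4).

35

C(7,4) = C(7,3) by symmetry.
C(7,3) = (7·6·5) / 3! = 210 / 6 = 35.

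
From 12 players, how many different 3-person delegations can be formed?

220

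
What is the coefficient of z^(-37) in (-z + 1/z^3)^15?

105

General term: C(15,j)·(-z)^j·(1/z^3)^(15-j), with z-exponent 1j − 3(15−j) = 4j − 45.
Set 4j − 45 = -37: j = 2.
C(15,2) = 105; (-1)^2 = 1; 1^13 = 1.
Coefficient = 105 · 1 · 1 = 105.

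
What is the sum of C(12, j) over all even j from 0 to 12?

2048

Even-j terms of row 12 sum to 2^11 = 2048.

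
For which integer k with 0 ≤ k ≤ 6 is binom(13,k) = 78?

C(13,k) increases on 0 ≤ k ≤ 6. C(13,1) = 13 and C(13,2) = 78, so k = 2.

2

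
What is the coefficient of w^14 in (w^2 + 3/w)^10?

405

General term: C(10,j)·(w^2)^j·(3/w)^(10-j), with w-exponent 2j − 1(10−j) = 3j − 10.
Set 3j − 10 = 14: j = 8.
C(10,8) = 45; 1^8 = 1; 3^2 = 9.
Coefficient = 45 · 1 · 9 = 405.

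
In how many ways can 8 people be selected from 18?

This is C(18,8) = 43758.

43758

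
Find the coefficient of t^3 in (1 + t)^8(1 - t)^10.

16

Coefficient of t^3 = Σ_{j} C(8,j)·1^j·C(10,3-j)·(-1)^(3-j) for j from 0 to 3.
= (-120) + 360 + (-280) + 56 = 16.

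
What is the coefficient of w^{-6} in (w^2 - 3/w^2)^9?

General term: C(9,j)·(w^2)^j·(-3/w^2)^(9-j), with w-exponent 2j − 2(9−j) = 4j − 18.
Set 4j − 18 = -6: j = 3.
C(9,3) = 84; 1^3 = 1; (-3)^6 = 729.
Coefficient = 84 · 1 · 729 = 61236.

61236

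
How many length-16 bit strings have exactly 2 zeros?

120

Choose the 2 positions: C(16,2) = 120.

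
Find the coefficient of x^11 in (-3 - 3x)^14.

1741000716

The general term is C(14,j)·(-3)^j·(-3x)^(14-j); the x^11 term has j = 3.
C(14,3) = 364.
Coefficient = C(14,3) · (-3)^3 · (-3)^11 = 364 · (-27) · (-177147) = 1741000716.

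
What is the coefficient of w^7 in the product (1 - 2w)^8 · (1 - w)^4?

-23872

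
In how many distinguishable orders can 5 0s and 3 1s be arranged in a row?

56

Choose positions for the 0s: C(8,5) = 56.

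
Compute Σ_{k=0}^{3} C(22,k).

1 + 22 + 231 + 1540 = 1794.

1794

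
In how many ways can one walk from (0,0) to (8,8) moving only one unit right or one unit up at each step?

12870

Each path is a sequence of 16 steps with 8 rights: C(16,8) = 12870.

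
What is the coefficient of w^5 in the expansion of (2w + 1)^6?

The general term is C(6,j)·(2w)^j·(1)^(6-j); the w^5 term has j = 5.
C(6,5) = 6.
Coefficient = C(6,5) · 2^5 = 6 · 32 = 192.

192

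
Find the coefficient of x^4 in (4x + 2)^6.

The general term is C(6,j)·(4x)^j·(2)^(6-j); the x^4 term has j = 4.
C(6,4) = 15.
Coefficient = C(6,4) · 4^4 · 2^2 = 15 · 256 · 4 = 15360.

15360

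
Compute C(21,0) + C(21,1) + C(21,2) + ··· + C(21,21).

2097152

The entries of row 21 sum to 2^21 = 2097152.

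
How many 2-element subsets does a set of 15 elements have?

C(15,2) = (15·14) / 2! = 210 / 2 = 105.

105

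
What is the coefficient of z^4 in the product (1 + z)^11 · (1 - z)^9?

27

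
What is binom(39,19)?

68923264410

C(39,19) = (39·38·37·36·35·34·33·32·31·30·29·28·27·26·25·24·23·22·21) / 19! = 8384177419658927035269120000 / 121645100408832000 = 68923264410.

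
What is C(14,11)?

C(14,11) = C(14,3) by symmetry.
C(14,3) = (14·13·12) / 3! = 2184 / 6 = 364.

364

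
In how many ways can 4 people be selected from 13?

715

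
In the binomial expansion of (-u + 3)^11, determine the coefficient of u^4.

The general term is C(11,j)·(-u)^j·(3)^(11-j); the u^4 term has j = 4.
C(11,4) = 330.
Coefficient = C(11,4) · 3^7 = 330 · 2187 = 721710.

721710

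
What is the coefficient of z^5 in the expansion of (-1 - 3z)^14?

486486

The general term is C(14,j)·(-1)^j·(-3z)^(14-j); the z^5 term has j = 9.
C(14,9) = 2002.
Coefficient = C(14,9) · (-1)^9 · (-3)^5 = 2002 · (-1) · (-243) = 486486.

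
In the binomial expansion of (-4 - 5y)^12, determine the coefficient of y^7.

The general term is C(12,j)·(-4)^j·(-5y)^(12-j); the y^7 term has j = 5.
C(12,5) = 792.
Coefficient = C(12,5) · (-4)^5 · (-5)^7 = 792 · (-1024) · (-78125) = 63360000000.

63360000000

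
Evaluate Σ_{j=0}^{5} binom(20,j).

21700

1 + 20 + 190 + 1140 + 4845 + 15504 = 21700.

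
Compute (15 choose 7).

6435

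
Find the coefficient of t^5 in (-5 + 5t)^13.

The general term is C(13,j)·(-5)^j·(5t)^(13-j); the t^5 term has j = 8.
C(13,8) = 1287.
Coefficient = C(13,8) · (-5)^8 · 5^5 = 1287 · 390625 · 3125 = 1571044921875.

1571044921875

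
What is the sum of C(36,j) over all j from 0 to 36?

68719476736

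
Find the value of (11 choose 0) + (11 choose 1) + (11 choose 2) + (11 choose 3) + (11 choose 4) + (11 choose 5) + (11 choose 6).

1 + 11 + 55 + 165 + 330 + 462 + 462 = 1486.

1486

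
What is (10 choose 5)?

252

C(10,5) = (10·9·8·7·6) / 5! = 30240 / 120 = 252.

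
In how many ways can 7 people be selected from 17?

This is C(17,7) = 19448.

19448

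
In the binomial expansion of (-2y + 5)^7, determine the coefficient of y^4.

70000

The general term is C(7,j)·(-2y)^j·(5)^(7-j); the y^4 term has j = 4.
C(7,4) = 35.
Coefficient = C(7,4) · (-2)^4 · 5^3 = 35 · 16 · 125 = 70000.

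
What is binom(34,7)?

C(34,7) = (34·33·32·31·30·29·28) / 7! = 27113264640 / 5040 = 5379616.

5379616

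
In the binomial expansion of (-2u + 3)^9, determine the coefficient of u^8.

The general term is C(9,j)·(-2u)^j·(3)^(9-j); the u^8 term has j = 8.
C(9,8) = 9.
Coefficient = C(9,8) · (-2)^8 · 3^1 = 9 · 256 · 3 = 6912.

6912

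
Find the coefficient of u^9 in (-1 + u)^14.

-2002

The general term is C(14,j)·(-1)^j·(u)^(14-j); the u^9 term has j = 5.
C(14,5) = 2002.
Coefficient = C(14,5) · (-1)^5 = 2002 · (-1) = -2002.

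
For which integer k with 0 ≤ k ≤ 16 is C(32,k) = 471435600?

14

C(32,k) increases on 0 ≤ k ≤ 16. C(32,13) = 347373600 and C(32,14) = 471435600, so k = 14.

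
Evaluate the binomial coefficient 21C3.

1330

C(21,3) = (21·20·19) / 3! = 7980 / 6 = 1330.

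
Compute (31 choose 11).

84672315

C(31,11) = (31·30·29·28·27·26·25·24·23·22·21) / 11! = 3379847863392000 / 39916800 = 84672315.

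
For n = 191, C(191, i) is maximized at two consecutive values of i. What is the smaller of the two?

For odd n = 191, C(191,i) peaks at i = (n−1)/2 and (n+1)/2; the smaller is 95.

95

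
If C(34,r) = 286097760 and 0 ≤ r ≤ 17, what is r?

11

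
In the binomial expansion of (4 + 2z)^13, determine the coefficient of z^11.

2555904

The general term is C(13,j)·(4)^j·(2z)^(13-j); the z^11 term has j = 2.
C(13,2) = 78.
Coefficient = C(13,2) · 4^2 · 2^11 = 78 · 16 · 2048 = 2555904.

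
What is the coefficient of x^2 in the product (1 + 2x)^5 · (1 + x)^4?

86

Coefficient of x^2 = Σ_{j} C(5,j)·2^j·C(4,2-j)·1^(2-j) for j from 0 to 2.
= 6 + 40 + 40 = 86.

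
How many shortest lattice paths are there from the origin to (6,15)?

Each path is a sequence of 21 steps with 6 rights: C(21,6) = 54264.

54264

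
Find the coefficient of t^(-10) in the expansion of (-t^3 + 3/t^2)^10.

General term: C(10,j)·(-t^3)^j·(3/t^2)^(10-j), with t-exponent 3j − 2(10−j) = 5j − 20.
Set 5j − 20 = -10: j = 2.
C(10,2) = 45; (-1)^2 = 1; 3^8 = 6561.
Coefficient = 45 · 1 · 6561 = 295245.

295245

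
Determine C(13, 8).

C(13,8) = C(13,5) by symmetry.
C(13,5) = (13·12·11·10·9) / 5! = 154440 / 120 = 1287.

1287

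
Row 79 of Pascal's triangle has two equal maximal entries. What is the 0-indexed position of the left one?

39

For odd n = 79, C(79,k) peaks at k = (n−1)/2 and (n+1)/2; the lesser is 39.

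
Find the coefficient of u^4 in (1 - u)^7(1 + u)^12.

-44

Coefficient of u^4 = Σ_{j} C(7,j)·(-1)^j·C(12,4-j)·1^(4-j) for j from 0 to 4.
= 495 + (-1540) + 1386 + (-420) + 35 = -44.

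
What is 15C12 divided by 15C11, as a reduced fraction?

1/3

C(n,k+1)/C(n,k) = (n−k)/(k+1) = (15−11)/(11+1) = 4/12 = 1/3.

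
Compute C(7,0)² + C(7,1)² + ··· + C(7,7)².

By Vandermonde's identity, Σ C(7,k)² = C(14,7) = 3432.

3432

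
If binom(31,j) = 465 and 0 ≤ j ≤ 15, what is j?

2

C(31,j) increases on 0 ≤ j ≤ 15. C(31,1) = 31 and C(31,2) = 465, so j = 2.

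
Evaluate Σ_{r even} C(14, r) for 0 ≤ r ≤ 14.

Even-r terms of row 14 sum to 2^13 = 8192.

8192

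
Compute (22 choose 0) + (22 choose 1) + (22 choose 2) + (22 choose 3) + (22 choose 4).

9109

1 + 22 + 231 + 1540 + 7315 = 9109.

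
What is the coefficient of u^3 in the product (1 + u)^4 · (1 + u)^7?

165

Coefficient of u^3 = Σ_{j} C(4,j)·C(7,3-j) for j from 0 to 3.
= 35 + 84 + 42 + 4 = 165.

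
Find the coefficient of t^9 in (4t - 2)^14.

-16793993216

The general term is C(14,j)·(4t)^j·(-2)^(14-j); the t^9 term has j = 9.
C(14,9) = 2002.
Coefficient = C(14,9) · 4^9 · (-2)^5 = 2002 · 262144 · (-32) = -16793993216.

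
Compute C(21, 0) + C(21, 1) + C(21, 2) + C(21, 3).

1 + 21 + 210 + 1330 = 1562.

1562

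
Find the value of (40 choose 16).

62852101650

C(40,16) = (40·39·38·37·36·35·34·33·32·31·30·29·28·27·26·25) / 16! = 1315041316842168115200000 / 20922789888000 = 62852101650.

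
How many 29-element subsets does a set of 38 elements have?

C(38,29) = C(38,9) by symmetry.
C(38,9) = (38·37·36·35·34·33·32·31·30) / 9! = 59153663923200 / 362880 = 163011640.

163011640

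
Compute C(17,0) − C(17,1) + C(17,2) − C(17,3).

The partial alternating sum Σ_{k=0}^{3} (−1)^k C(17,k) = (−1)^3 C(16,3) = -560.

-560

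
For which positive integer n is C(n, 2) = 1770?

60

n(n−1)/2 = 1770 ⇒ n(n−1) = 3540. Since 60·59 = 3540, n = 60.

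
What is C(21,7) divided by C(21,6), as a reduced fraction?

C(n,k+1)/C(n,k) = (n−k)/(k+1) = (21−6)/(6+1) = 15/7.

15/7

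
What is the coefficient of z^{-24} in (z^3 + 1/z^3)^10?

10

General term: C(10,j)·(z^3)^j·(1/z^3)^(10-j), with z-exponent 3j − 3(10−j) = 6j − 30.
Set 6j − 30 = -24: j = 1.
C(10,1) = 10; 1^1 = 1; 1^9 = 1.
Coefficient = 10 · 1 · 1 = 10.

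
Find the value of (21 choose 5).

20349

C(21,5) = (21·20·19·18·17) / 5! = 2441880 / 120 = 20349.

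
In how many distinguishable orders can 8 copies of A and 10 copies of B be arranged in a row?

Choose positions for the A's: C(18,8) = 43758.

43758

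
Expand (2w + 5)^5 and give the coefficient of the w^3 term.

The general term is C(5,j)·(2w)^j·(5)^(5-j); the w^3 term has j = 3.
C(5,3) = 10.
Coefficient = C(5,3) · 2^3 · 5^2 = 10 · 8 · 25 = 2000.

2000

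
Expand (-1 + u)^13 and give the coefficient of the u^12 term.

-13

The general term is C(13,j)·(-1)^j·(u)^(13-j); the u^12 term has j = 1.
C(13,1) = 13.
Coefficient = C(13,1) · (-1)^1 = 13 · (-1) = -13.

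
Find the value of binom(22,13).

C(22,13) = C(22,9) by symmetry.
C(22,9) = (22·21·20·19·18·17·16·15·14) / 9! = 180503769600 / 362880 = 497420.

497420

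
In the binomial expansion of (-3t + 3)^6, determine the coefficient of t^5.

The general term is C(6,j)·(-3t)^j·(3)^(6-j); the t^5 term has j = 5.
C(6,5) = 6.
Coefficient = C(6,5) · (-3)^5 · 3^1 = 6 · (-243) · 3 = -4374.

-4374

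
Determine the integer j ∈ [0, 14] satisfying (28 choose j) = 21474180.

11

C(28,j) increases on 0 ≤ j ≤ 14. C(28,10) = 13123110 and C(28,11) = 21474180, so j = 11.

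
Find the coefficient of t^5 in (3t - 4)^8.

-870912

The general term is C(8,j)·(3t)^j·(-4)^(8-j); the t^5 term has j = 5.
C(8,5) = 56.
Coefficient = C(8,5) · 3^5 · (-4)^3 = 56 · 243 · (-64) = -870912.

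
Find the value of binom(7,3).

35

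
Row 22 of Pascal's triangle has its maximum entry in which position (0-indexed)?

C(22,m) is maximized at m = 22/2 = 11.

11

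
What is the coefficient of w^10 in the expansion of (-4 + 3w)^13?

-1080832896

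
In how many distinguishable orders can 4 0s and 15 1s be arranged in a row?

3876

Choose positions for the 0s: C(19,4) = 3876.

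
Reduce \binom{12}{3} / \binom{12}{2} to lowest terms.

C(n,k+1)/C(n,k) = (n−k)/(k+1) = (12−2)/(2+1) = 10/3.

10/3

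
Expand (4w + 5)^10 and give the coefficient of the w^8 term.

73728000

The general term is C(10,j)·(4w)^j·(5)^(10-j); the w^8 term has j = 8.
C(10,8) = 45.
Coefficient = C(10,8) · 4^8 · 5^2 = 45 · 65536 · 25 = 73728000.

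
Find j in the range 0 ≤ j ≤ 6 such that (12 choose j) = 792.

C(12,j) increases on 0 ≤ j ≤ 6. C(12,4) = 495 and C(12,5) = 792, so j = 5.

5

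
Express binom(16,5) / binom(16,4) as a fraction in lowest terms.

C(n,k+1)/C(n,k) = (n−k)/(k+1) = (16−4)/(4+1) = 12/5.

12/5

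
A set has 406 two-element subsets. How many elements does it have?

29

n(n−1)/2 = 406 ⇒ n(n−1) = 812. Since 29·28 = 812, n = 29.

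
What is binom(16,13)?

C(16,13) = C(16,3) by symmetry.
C(16,3) = (16·15·14) / 3! = 3360 / 6 = 560.

560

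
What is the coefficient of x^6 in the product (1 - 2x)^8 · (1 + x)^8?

Coefficient of x^6 = Σ_{j} C(8,j)·(-2)^j·C(8,6-j)·1^(6-j) for j from 0 to 6.
= 28 + (-896) + 7840 + (-25088) + 31360 + (-14336) + 1792 = 700.

700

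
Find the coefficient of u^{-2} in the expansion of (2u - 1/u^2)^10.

13440

General term: C(10,j)·(2u)^j·(-1/u^2)^(10-j), with u-exponent 1j − 2(10−j) = 3j − 20.
Set 3j − 20 = -2: j = 6.
C(10,6) = 210; 2^6 = 64; (-1)^4 = 1.
Coefficient = 210 · 64 · 1 = 13440.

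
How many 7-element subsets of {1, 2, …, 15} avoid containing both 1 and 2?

All 7-subsets: C(15,7) = 6435. Those containing both fixed elements: C(13,5) = 1287.
6435 − 1287 = 5148.

5148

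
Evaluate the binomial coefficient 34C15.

C(34,15) = (34·33·32·31·30·29·28·27·26·25·24·23·22·21·20) / 15! = 2427001153744527360000 / 1307674368000 = 1855967520.

1855967520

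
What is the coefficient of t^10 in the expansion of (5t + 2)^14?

The general term is C(14,j)·(5t)^j·(2)^(14-j); the t^10 term has j = 10.
C(14,10) = 1001.
Coefficient = C(14,10) · 5^10 · 2^4 = 1001 · 9765625 · 16 = 156406250000.

156406250000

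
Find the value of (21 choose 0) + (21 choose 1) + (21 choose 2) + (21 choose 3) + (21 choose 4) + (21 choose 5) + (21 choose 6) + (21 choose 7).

198440

1 + 21 + 210 + 1330 + 5985 + 20349 + 54264 + 116280 = 198440.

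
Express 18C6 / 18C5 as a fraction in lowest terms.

C(n,k+1)/C(n,k) = (n−k)/(k+1) = (18−5)/(5+1) = 13/6.

13/6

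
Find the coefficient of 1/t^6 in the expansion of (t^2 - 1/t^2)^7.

-21

General term: C(7,j)·(t^2)^j·(-1/t^2)^(7-j), with t-exponent 2j − 2(7−j) = 4j − 14.
Set 4j − 14 = -6: j = 2.
C(7,2) = 21; 1^2 = 1; (-1)^5 = -1.
Coefficient = 21 · 1 · (-1) = -21.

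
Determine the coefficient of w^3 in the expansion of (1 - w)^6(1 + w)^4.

Coefficient of w^3 = Σ_{j} C(6,j)·(-1)^j·C(4,3-j)·1^(3-j) for j from 0 to 3.
= 4 + (-36) + 60 + (-20) = 8.

8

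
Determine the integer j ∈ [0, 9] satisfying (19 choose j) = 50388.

C(19,j) increases on 0 ≤ j ≤ 9. C(19,6) = 27132 and C(19,7) = 50388, so j = 7.

7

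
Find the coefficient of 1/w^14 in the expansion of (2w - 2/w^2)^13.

-5857280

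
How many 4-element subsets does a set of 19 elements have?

C(19,4) = (19·18·17·16) / 4! = 93024 / 24 = 3876.

3876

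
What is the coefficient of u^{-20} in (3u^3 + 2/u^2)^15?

General term: C(15,j)·(3u^3)^j·(2/u^2)^(15-j), with u-exponent 3j − 2(15−j) = 5j − 30.
Set 5j − 30 = -20: j = 2.
C(15,2) = 105; 3^2 = 9; 2^13 = 8192.
Coefficient = 105 · 9 · 8192 = 7741440.

7741440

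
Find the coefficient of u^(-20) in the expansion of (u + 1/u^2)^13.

General term: C(13,j)·(u)^j·(1/u^2)^(13-j), with u-exponent 1j − 2(13−j) = 3j − 26.
Set 3j − 26 = -20: j = 2.
C(13,2) = 78; 1^2 = 1; 1^11 = 1.
Coefficient = 78 · 1 · 1 = 78.

78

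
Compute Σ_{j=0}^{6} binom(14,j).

6476

1 + 14 + 91 + 364 + 1001 + 2002 + 3003 = 6476.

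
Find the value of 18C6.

18564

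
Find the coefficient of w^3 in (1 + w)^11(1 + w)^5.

560

(1 + w)^11(1 + w)^5 = (1 + w)^16, so the coefficient of w^3 is C(16,3)·1^3 = 560·1 = 560.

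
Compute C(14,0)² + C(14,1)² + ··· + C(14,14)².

40116600

Σ C(14,j)² is the coefficient of x^14 in (1+x)^14(1+x)^14 = (1+x)^28, i.e. C(28,14) = 40116600.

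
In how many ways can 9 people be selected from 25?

This is C(25,9) = 2042975.

2042975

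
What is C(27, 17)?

8436285

C(27,17) = C(27,10) by symmetry.
C(27,10) = (27·26·25·24·23·22·21·20·19·18) / 10! = 30613591008000 / 3628800 = 8436285.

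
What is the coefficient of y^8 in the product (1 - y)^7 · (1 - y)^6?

Coefficient of y^8 = Σ_{j} C(7,j)·(-1)^j·C(6,8-j)·(-1)^(8-j) for j from 2 to 7.
= 21 + 210 + 525 + 420 + 105 + 6 = 1287.

1287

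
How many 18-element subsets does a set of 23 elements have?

C(23,18) = C(23,5) by symmetry.
C(23,5) = (23·22·21·20·19) / 5! = 4037880 / 120 = 33649.

33649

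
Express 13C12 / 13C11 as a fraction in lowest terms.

1/6

C(n,k+1)/C(n,k) = (n−k)/(k+1) = (13−11)/(11+1) = 2/12 = 1/6.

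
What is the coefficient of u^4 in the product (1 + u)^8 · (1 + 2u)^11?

23302

Coefficient of u^4 = Σ_{j} C(8,j)·1^j·C(11,4-j)·2^(4-j) for j from 0 to 4.
= 5280 + 10560 + 6160 + 1232 + 70 = 23302.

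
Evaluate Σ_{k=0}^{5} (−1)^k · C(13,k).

-792

The partial alternating sum Σ_{k=0}^{5} (−1)^k C(13,k) = (−1)^5 C(12,5) = -792.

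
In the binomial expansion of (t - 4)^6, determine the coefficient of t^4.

240

The general term is C(6,j)·(t)^j·(-4)^(6-j); the t^4 term has j = 4.
C(6,4) = 15.
Coefficient = C(6,4) · (-4)^2 = 15 · 16 = 240.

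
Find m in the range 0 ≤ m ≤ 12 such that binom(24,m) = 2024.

C(24,m) increases on 0 ≤ m ≤ 12. C(24,2) = 276 and C(24,3) = 2024, so m = 3.

3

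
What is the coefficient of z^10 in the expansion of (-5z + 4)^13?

178750000000

The general term is C(13,j)·(-5z)^j·(4)^(13-j); the z^10 term has j = 10.
C(13,10) = 286.
Coefficient = C(13,10) · (-5)^10 · 4^3 = 286 · 9765625 · 64 = 178750000000.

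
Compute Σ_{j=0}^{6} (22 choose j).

1 + 22 + 231 + 1540 + 7315 + 26334 + 74613 = 110056.

110056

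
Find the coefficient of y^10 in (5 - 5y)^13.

The general term is C(13,j)·(5)^j·(-5y)^(13-j); the y^10 term has j = 3.
C(13,3) = 286.
Coefficient = C(13,3) · 5^3 · (-5)^10 = 286 · 125 · 9765625 = 349121093750.

349121093750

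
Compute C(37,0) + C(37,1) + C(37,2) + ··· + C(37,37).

Setting x = 1 in (1+x)^37 gives Σ C(37,r) = 2^37 = 137438953472.

137438953472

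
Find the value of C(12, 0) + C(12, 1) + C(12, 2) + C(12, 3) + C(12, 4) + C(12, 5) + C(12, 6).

1 + 12 + 66 + 220 + 495 + 792 + 924 = 2510.

2510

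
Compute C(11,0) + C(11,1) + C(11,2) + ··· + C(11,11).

The entries of row 11 sum to 2^11 = 2048.

2048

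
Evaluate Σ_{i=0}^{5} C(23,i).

44552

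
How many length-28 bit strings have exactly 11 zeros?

21474180

Choose the 11 positions: C(28,11) = 21474180.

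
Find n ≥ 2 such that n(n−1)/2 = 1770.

n(n−1)/2 = 1770 ⇒ n(n−1) = 3540. Since 60·59 = 3540, n = 60.

60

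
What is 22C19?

C(22,19) = C(22,3) by symmetry.
C(22,3) = (22·21·20) / 3! = 9240 / 6 = 1540.

1540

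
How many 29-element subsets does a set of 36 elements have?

8347680

C(36,29) = C(36,7) by symmetry.
C(36,7) = (36·35·34·33·32·31·30) / 7! = 42072307200 / 5040 = 8347680.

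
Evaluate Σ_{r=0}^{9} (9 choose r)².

48620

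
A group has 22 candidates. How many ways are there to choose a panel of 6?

74613

This is C(22,6) = 74613.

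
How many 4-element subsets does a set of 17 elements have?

2380

C(17,4) = (17·16·15·14) / 4! = 57120 / 24 = 2380.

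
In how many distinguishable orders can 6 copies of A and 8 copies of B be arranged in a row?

3003

Choose positions for the A's: C(14,6) = 3003.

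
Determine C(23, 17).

C(23,17) = C(23,6) by symmetry.
C(23,6) = (23·22·21·20·19·18) / 6! = 72681840 / 720 = 100947.

100947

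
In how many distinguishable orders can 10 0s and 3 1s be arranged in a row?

Choose positions for the 0s: C(13,10) = 286.

286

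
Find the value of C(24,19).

42504

C(24,19) = C(24,5) by symmetry.
C(24,5) = (24·23·22·21·20) / 5! = 5100480 / 120 = 42504.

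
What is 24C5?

42504

C(24,5) = (24·23·22·21·20) / 5! = 5100480 / 120 = 42504.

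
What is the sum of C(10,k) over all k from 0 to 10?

Setting x = 1 in (1+x)^10 gives Σ C(10,k) = 2^10 = 1024.

1024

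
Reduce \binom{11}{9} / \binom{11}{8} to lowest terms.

C(n,k+1)/C(n,k) = (n−k)/(k+1) = (11−8)/(8+1) = 3/9 = 1/3.

1/3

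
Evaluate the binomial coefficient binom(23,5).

C(23,5) = (23·22·21·20·19) / 5! = 4037880 / 120 = 33649.

33649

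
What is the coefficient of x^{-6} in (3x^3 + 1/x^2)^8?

252

General term: C(8,j)·(3x^3)^j·(1/x^2)^(8-j), with x-exponent 3j − 2(8−j) = 5j − 16.
Set 5j − 16 = -6: j = 2.
C(8,2) = 28; 3^2 = 9; 1^6 = 1.
Coefficient = 28 · 9 · 1 = 252.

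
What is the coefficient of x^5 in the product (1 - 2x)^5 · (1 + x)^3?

Coefficient of x^5 = Σ_{j} C(5,j)·(-2)^j·C(3,5-j)·1^(5-j) for j from 2 to 5.
= 40 + (-240) + 240 + (-32) = 8.

8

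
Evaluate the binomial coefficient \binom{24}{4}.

C(24,4) = (24·23·22·21) / 4! = 255024 / 24 = 10626.

10626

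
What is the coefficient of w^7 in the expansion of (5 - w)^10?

-15000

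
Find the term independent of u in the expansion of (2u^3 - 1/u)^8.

General term: C(8,j)·(2u^3)^j·(-1/u)^(8-j), with u-exponent 3j − 1(8−j) = 4j − 8.
Set 4j − 8 = 0: j = 2.
C(8,2) = 28; 2^2 = 4; (-1)^6 = 1.
Coefficient = 28 · 4 · 1 = 112.

112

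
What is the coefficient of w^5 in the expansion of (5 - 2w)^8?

The general term is C(8,j)·(5)^j·(-2w)^(8-j); the w^5 term has j = 3.
C(8,3) = 56.
Coefficient = C(8,3) · 5^3 · (-2)^5 = 56 · 125 · (-32) = -224000.

-224000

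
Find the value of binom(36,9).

94143280

C(36,9) = (36·35·34·33·32·31·30·29·28) / 9! = 34162713446400 / 362880 = 94143280.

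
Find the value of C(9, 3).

84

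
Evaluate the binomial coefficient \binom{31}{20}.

84672315

C(31,20) = C(31,11) by symmetry.
C(31,11) = (31·30·29·28·27·26·25·24·23·22·21) / 11! = 3379847863392000 / 39916800 = 84672315.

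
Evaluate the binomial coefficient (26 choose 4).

C(26,4) = (26·25·24·23) / 4! = 358800 / 24 = 14950.

14950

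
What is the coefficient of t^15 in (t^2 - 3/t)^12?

General term: C(12,j)·(t^2)^j·(-3/t)^(12-j), with t-exponent 2j − 1(12−j) = 3j − 12.
Set 3j − 12 = 15: j = 9.
C(12,9) = 220; 1^9 = 1; (-3)^3 = -27.
Coefficient = 220 · 1 · (-27) = -5940.

-5940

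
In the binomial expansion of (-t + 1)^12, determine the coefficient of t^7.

The general term is C(12,j)·(-t)^j·(1)^(12-j); the t^7 term has j = 7.
C(12,7) = 792.
Coefficient = C(12,7) · (-1)^7 = 792 · (-1) = -792.

-792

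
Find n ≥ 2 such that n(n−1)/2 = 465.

31

n(n−1)/2 = 465 ⇒ n(n−1) = 930. Since 31·30 = 930, n = 31.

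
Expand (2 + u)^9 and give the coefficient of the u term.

2304

The general term is C(9,j)·(2)^j·(u)^(9-j); the u^1 term has j = 8.
C(9,8) = 9.
Coefficient = C(9,8) · 2^8 = 9 · 256 = 2304.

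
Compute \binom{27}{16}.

C(27,16) = C(27,11) by symmetry.
C(27,11) = (27·26·25·24·23·22·21·20·19·18·17) / 11! = 520431047136000 / 39916800 = 13037895.

13037895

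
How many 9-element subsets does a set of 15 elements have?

C(15,9) = C(15,6) by symmetry.
C(15,6) = (15·14·13·12·11·10) / 6! = 3603600 / 720 = 5005.

5005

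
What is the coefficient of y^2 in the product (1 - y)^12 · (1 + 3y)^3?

-15

Coefficient of y^2 = Σ_{j} C(12,j)·(-1)^j·C(3,2-j)·3^(2-j) for j from 0 to 2.
= 27 + (-108) + 66 = -15.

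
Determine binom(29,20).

10015005

C(29,20) = C(29,9) by symmetry.
C(29,9) = (29·28·27·26·25·24·23·22·21) / 9! = 3634245014400 / 362880 = 10015005.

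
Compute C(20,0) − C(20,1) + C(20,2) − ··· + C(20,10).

92378

The partial alternating sum Σ_{k=0}^{10} (−1)^k C(20,k) = (−1)^10 C(19,10) = 92378.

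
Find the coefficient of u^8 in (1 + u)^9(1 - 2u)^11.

Coefficient of u^8 = Σ_{j} C(9,j)·1^j·C(11,8-j)·(-2)^(8-j) for j from 0 to 8.
= 42240 + (-380160) + 1064448 + (-1241856) + 665280 + (-166320) + 18480 + (-792) + 9 = 1329.

1329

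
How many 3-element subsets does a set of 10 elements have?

C(10,3) = (10·9·8) / 3! = 720 / 6 = 120.

120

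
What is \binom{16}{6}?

8008

C(16,6) = (16·15·14·13·12·11) / 6! = 5765760 / 720 = 8008.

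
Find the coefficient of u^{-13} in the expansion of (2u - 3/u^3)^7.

General term: C(7,j)·(2u)^j·(-3/u^3)^(7-j), with u-exponent 1j − 3(7−j) = 4j − 21.
Set 4j − 21 = -13: j = 2.
C(7,2) = 21; 2^2 = 4; (-3)^5 = -243.
Coefficient = 21 · 4 · (-243) = -20412.

-20412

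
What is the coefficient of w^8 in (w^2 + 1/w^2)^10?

120

General term: C(10,j)·(w^2)^j·(1/w^2)^(10-j), with w-exponent 2j − 2(10−j) = 4j − 20.
Set 4j − 20 = 8: j = 7.
C(10,7) = 120; 1^7 = 1; 1^3 = 1.
Coefficient = 120 · 1 · 1 = 120.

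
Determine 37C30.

C(37,30) = C(37,7) by symmetry.
C(37,7) = (37·36·35·34·33·32·31) / 7! = 51889178880 / 5040 = 10295472.

10295472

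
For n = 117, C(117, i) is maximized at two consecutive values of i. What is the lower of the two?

For odd n = 117, C(117,i) peaks at i = (n−1)/2 and (n+1)/2; the lower is 58.

58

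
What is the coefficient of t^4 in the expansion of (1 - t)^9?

The general term is C(9,j)·(1)^j·(-t)^(9-j); the t^4 term has j = 5.
C(9,5) = 126.
Coefficient = C(9,5) = 126.

126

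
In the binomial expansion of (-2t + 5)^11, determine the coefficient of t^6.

92400000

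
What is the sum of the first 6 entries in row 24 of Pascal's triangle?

1 + 24 + 276 + 2024 + 10626 + 42504 = 55455.

55455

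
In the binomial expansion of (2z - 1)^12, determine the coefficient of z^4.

The general term is C(12,j)·(2z)^j·(-1)^(12-j); the z^4 term has j = 4.
C(12,4) = 495.
Coefficient = C(12,4) · 2^4 = 495 · 16 = 7920.

7920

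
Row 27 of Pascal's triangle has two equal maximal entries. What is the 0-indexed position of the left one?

13

For odd n = 27, C(27,r) peaks at r = (n−1)/2 and (n+1)/2; the smaller is 13.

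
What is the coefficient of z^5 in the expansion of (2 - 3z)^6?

The general term is C(6,j)·(2)^j·(-3z)^(6-j); the z^5 term has j = 1.
C(6,1) = 6.
Coefficient = C(6,1) · 2^1 · (-3)^5 = 6 · 2 · (-243) = -2916.

-2916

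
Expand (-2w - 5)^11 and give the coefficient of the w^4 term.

The general term is C(11,j)·(-2w)^j·(-5)^(11-j); the w^4 term has j = 4.
C(11,4) = 330.
Coefficient = C(11,4) · (-2)^4 · (-5)^7 = 330 · 16 · (-78125) = -412500000.

-412500000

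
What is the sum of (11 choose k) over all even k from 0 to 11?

Half of (1+1)^11 + (1−1)^11 gives the even-index sum: 2^10 = 1024.

1024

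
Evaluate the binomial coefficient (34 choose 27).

C(34,27) = C(34,7) by symmetry.
C(34,7) = (34·33·32·31·30·29·28) / 7! = 27113264640 / 5040 = 5379616.

5379616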